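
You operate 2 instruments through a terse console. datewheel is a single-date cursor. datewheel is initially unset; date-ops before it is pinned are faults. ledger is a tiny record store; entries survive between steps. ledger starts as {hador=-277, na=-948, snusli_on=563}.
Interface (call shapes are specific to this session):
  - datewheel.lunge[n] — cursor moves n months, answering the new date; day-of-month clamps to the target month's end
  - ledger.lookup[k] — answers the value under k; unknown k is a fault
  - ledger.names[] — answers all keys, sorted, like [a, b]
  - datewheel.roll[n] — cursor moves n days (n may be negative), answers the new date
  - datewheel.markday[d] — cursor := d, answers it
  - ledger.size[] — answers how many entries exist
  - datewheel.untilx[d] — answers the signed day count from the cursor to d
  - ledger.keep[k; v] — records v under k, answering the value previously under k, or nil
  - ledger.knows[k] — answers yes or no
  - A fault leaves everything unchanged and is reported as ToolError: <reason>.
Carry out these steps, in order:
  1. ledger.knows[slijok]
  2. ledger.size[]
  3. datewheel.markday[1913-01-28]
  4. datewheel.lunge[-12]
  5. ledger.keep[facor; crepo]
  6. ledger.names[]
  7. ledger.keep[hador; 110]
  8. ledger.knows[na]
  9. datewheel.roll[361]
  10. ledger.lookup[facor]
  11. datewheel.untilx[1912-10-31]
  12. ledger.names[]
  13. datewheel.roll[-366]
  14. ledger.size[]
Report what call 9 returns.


Then ledger.knows with k='slijok', → no.
Invoking ledger.size, which returns 3.
I use datewheel.markday with d='1913-01-28', and observe 1913-01-28.
I call datewheel.lunge with n='-12', yielding 1912-01-28.
I use ledger.keep with k='facor', v='crepo', giving nil.
Next I call ledger.names, yielding [facor, hador, na, snusli_on].
Using ledger.keep with k='hador', v='110', which returns -277.
I use ledger.knows with k='na', which returns yes.
I run datewheel.roll with n='361', giving 1913-01-23.
I try ledger.lookup with k='facor', giving crepo.
Then datewheel.untilx with d='1912-10-31', → -84.
Next I call ledger.names(): [facor, hador, na, snusli_on].
I invoke datewheel.roll with n='-366', and get 1912-01-23.
I invoke ledger.size, giving 4.

Answer: 1913-01-23


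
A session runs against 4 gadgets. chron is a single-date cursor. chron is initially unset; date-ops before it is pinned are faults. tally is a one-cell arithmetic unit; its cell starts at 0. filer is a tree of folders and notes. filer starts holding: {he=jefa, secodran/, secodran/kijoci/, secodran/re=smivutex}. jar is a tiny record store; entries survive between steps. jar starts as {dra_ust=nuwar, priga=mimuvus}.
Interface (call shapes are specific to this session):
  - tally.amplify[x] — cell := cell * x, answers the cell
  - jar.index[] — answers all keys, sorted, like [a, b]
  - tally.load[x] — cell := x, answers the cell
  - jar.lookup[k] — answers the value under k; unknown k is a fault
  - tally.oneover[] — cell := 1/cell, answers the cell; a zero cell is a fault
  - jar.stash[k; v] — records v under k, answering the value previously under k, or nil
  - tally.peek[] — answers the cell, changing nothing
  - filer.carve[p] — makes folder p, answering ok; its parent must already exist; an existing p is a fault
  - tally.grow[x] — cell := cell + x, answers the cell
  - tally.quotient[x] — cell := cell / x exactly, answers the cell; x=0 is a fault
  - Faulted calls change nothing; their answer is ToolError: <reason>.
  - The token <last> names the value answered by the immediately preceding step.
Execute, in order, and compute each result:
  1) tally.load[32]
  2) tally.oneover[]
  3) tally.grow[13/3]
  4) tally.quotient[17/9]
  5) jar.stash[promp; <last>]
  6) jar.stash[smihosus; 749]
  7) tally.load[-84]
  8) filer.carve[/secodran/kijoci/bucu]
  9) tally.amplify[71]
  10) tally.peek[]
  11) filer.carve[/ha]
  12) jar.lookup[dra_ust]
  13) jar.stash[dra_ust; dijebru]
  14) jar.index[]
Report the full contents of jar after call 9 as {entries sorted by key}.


Answer: {dra_ust=nuwar, priga=mimuvus, promp=1257/544, smihosus=749}

Derivation:
I try tally.load(x: 32), → 32.
I run tally.oneover, and see 1/32.
Calling tally.grow(x: 13/3), giving 419/96.
Next I call tally.quotient(x: 17/9), and see 1257/544.
Now I run jar.stash(k: promp, v: <last>), → nil.
I try jar.stash(k: smihosus, v: 749), which returns nil.
Now I run tally.load(x: -84), which returns -84.
Invoking filer.carve(p: /secodran/kijoci/bucu), yielding ok.
Next I call tally.amplify(x: 71): -5964.
Now I run tally.peek, and observe -5964.
I use filer.carve(p: /ha), yielding ok.
I call jar.lookup(k: dra_ust), and see nuwar.
I try jar.stash(k: dra_ust, v: dijebru), — result: nuwar.
Next I call jar.index(): [dra_ust, priga, promp, smihosus].


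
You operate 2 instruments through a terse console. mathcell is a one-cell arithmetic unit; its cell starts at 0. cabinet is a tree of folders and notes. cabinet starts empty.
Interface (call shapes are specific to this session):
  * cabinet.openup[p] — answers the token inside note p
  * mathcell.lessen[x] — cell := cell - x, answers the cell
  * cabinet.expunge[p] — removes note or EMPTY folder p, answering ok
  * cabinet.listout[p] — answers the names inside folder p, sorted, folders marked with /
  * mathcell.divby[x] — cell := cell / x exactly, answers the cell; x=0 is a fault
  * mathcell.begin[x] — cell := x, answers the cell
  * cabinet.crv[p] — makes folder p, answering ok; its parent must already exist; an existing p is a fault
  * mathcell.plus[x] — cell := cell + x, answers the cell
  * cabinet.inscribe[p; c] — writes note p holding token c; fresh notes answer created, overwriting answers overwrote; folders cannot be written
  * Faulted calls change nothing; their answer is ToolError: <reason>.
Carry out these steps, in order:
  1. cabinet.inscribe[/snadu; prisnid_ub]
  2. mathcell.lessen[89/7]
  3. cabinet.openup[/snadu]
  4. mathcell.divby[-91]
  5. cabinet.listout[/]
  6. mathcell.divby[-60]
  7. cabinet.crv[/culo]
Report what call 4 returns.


Answer: 89/637

Derivation:
>>> cabinet.inscribe p: /snadu c: prisnid_ub
[out] created
>>> mathcell.lessen x: 89/7
[out] -89/7
>>> cabinet.openup p: /snadu
[out] prisnid_ub
>>> mathcell.divby x: -91
[out] 89/637
>>> cabinet.listout p: /
[out] [snadu]
>>> mathcell.divby x: -60
[out] -89/38220
>>> cabinet.crv p: /culo
[out] ok


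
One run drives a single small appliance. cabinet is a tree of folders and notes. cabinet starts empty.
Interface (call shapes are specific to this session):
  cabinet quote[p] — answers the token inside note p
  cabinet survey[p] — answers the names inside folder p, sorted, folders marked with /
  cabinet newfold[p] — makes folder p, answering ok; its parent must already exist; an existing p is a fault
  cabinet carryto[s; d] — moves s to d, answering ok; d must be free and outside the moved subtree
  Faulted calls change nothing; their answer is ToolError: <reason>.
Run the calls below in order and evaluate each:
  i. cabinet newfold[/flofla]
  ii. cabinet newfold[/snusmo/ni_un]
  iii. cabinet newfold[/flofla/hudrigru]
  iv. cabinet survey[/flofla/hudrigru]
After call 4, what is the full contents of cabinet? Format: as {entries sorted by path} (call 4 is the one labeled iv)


Answer: {flofla/, flofla/hudrigru/}

Derivation:
% cabinet newfold p: /flofla
:: ok
% cabinet newfold p: /snusmo/ni_un
:: ToolError: no parent
% cabinet newfold p: /flofla/hudrigru
:: ok
% cabinet survey p: /flofla/hudrigru
:: []


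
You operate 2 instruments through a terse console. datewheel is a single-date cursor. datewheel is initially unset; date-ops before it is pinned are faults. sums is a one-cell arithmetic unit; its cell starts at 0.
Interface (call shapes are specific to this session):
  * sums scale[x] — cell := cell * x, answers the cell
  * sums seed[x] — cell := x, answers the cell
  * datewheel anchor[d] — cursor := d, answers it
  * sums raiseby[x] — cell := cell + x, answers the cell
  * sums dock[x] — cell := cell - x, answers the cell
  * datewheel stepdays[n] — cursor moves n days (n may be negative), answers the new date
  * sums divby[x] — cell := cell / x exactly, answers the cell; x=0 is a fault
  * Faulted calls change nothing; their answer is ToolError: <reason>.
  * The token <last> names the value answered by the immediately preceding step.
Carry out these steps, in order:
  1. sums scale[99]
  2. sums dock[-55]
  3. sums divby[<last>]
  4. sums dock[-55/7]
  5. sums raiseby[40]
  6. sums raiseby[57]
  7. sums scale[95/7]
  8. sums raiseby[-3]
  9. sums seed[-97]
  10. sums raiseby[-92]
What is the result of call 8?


Answer: 70248/49

Derivation:
CALL sums scale[x: 99]
RET  0
CALL sums dock[x: -55]
RET  55
CALL sums divby[x: <last>]
RET  1
CALL sums dock[x: -55/7]
RET  62/7
CALL sums raiseby[x: 40]
RET  342/7
CALL sums raiseby[x: 57]
RET  741/7
CALL sums scale[x: 95/7]
RET  70395/49
CALL sums raiseby[x: -3]
RET  70248/49
CALL sums seed[x: -97]
RET  -97
CALL sums raiseby[x: -92]
RET  -189


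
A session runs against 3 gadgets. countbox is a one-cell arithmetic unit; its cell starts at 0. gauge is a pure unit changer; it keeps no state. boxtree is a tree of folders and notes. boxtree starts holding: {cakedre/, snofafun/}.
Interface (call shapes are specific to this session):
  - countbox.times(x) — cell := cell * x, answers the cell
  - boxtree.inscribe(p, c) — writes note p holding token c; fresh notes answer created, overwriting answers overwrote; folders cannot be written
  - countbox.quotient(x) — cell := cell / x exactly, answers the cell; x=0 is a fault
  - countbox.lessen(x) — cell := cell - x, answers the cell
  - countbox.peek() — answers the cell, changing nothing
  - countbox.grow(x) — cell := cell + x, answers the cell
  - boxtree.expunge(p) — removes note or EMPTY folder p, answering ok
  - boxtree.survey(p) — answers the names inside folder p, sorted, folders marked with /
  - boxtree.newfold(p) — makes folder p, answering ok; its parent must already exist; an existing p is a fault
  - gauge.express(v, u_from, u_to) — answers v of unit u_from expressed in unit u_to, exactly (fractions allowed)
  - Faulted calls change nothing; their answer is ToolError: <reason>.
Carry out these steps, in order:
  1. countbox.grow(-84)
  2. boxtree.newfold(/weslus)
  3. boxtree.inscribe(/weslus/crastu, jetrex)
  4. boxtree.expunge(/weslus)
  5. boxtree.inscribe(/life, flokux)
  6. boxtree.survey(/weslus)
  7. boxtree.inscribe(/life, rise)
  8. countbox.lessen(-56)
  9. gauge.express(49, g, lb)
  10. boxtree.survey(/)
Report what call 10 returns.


Answer: [cakedre/, life, snofafun/, weslus/]

Derivation:
> countbox.grow x=-84
= -84
> boxtree.newfold p=/weslus
= ok
> boxtree.inscribe p=/weslus/crastu c=jetrex
= created
> boxtree.expunge p=/weslus
= ToolError: not empty
> boxtree.inscribe p=/life c=flokux
= created
> boxtree.survey p=/weslus
= [crastu]
> boxtree.inscribe p=/life c=rise
= overwrote
> countbox.lessen x=-56
= -28
> gauge.express v=49 u_from=g u_to=lb
= 700000/6479891
> boxtree.survey p=/
= [cakedre/, life, snofafun/, weslus/]


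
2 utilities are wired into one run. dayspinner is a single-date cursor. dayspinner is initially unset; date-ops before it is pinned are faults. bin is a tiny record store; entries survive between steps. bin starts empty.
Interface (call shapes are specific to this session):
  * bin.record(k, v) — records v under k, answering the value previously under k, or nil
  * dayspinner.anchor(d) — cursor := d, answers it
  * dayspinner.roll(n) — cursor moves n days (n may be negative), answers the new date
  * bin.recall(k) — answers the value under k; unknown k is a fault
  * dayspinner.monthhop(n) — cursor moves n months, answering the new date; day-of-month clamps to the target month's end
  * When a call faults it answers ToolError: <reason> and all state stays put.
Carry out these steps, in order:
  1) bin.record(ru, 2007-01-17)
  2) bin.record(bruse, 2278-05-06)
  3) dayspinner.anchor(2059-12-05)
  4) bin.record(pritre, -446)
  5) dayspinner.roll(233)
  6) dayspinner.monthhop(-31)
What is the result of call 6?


Answer: 2057-12-25

Derivation:
[in] bin.record k=ru v=2007-01-17
:: nil
[in] bin.record k=bruse v=2278-05-06
:: nil
[in] dayspinner.anchor d=2059-12-05
:: 2059-12-05
[in] bin.record k=pritre v=-446
:: nil
[in] dayspinner.roll n=233
:: 2060-07-25
[in] dayspinner.monthhop n=-31
:: 2057-12-25


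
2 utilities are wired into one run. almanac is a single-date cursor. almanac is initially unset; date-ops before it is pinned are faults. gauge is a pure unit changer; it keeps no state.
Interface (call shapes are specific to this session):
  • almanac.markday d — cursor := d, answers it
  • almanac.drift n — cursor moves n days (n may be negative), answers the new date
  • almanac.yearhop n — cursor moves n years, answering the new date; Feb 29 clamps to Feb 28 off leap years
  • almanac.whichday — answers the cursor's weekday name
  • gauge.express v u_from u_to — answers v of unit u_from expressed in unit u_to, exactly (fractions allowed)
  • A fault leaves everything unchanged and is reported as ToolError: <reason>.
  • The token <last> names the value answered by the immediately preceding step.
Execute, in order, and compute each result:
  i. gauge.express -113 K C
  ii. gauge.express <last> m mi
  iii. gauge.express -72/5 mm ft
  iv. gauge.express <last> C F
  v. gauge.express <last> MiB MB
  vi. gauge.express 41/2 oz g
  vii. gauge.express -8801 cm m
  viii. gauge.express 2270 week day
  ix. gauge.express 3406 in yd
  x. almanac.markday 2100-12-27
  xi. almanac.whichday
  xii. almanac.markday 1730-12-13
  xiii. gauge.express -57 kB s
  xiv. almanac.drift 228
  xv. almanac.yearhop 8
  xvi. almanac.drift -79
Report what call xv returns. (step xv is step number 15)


Answer: 1739-07-29

Derivation:
→ gauge.express(v=-113, u_from=K, u_to=C)
← -7723/20
→ gauge.express(v=<last>, u_from=m, u_to=mi)
← -193075/804672
→ gauge.express(v=-72/5, u_from=mm, u_to=ft)
← -6/127
→ gauge.express(v=<last>, u_from=C, u_to=F)
← 20266/635
→ gauge.express(v=<last>, u_from=MiB, u_to=MB)
← 332038144/9921875
→ gauge.express(v=41/2, u_from=oz, u_to=g)
← 1859728717/3200000
→ gauge.express(v=-8801, u_from=cm, u_to=m)
← -8801/100
→ gauge.express(v=2270, u_from=week, u_to=day)
← 15890
→ gauge.express(v=3406, u_from=in, u_to=yd)
← 1703/18
→ almanac.markday(d=2100-12-27)
← 2100-12-27
→ almanac.whichday()
← Monday
→ almanac.markday(d=1730-12-13)
← 1730-12-13
→ gauge.express(v=-57, u_from=kB, u_to=s)
← ToolError: incompatible units
→ almanac.drift(n=228)
← 1731-07-29
→ almanac.yearhop(n=8)
← 1739-07-29
→ almanac.drift(n=-79)
← 1739-05-11


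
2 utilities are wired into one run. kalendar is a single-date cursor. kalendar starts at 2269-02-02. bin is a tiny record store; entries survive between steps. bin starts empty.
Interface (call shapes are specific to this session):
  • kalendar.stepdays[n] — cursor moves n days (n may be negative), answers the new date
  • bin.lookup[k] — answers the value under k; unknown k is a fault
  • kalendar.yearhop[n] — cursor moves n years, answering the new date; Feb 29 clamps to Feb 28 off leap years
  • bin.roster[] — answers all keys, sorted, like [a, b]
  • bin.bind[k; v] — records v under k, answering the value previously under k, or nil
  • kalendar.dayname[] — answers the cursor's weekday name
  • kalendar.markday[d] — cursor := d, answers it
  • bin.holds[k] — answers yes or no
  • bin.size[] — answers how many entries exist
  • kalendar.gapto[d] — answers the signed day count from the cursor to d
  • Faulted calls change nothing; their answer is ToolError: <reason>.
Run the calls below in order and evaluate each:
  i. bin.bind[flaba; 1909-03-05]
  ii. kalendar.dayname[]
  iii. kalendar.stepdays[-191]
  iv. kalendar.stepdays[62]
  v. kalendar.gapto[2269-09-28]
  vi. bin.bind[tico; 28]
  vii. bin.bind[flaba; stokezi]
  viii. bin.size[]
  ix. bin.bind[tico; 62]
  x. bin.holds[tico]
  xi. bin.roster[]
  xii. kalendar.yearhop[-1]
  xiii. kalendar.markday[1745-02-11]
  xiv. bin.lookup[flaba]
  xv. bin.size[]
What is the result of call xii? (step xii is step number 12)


Answer: 2267-09-26

Derivation:
==> bind(k→flaba, v→1909-03-05)
<== nil
==> dayname()
<== Tuesday
==> stepdays(n→-191)
<== 2268-07-26
==> stepdays(n→62)
<== 2268-09-26
==> gapto(d→2269-09-28)
<== 367
==> bind(k→tico, v→28)
<== nil
==> bind(k→flaba, v→stokezi)
<== 1909-03-05
==> size()
<== 2
==> bind(k→tico, v→62)
<== 28
==> holds(k→tico)
<== yes
==> roster()
<== [flaba, tico]
==> yearhop(n→-1)
<== 2267-09-26
==> markday(d→1745-02-11)
<== 1745-02-11
==> lookup(k→flaba)
<== stokezi
==> size()
<== 2


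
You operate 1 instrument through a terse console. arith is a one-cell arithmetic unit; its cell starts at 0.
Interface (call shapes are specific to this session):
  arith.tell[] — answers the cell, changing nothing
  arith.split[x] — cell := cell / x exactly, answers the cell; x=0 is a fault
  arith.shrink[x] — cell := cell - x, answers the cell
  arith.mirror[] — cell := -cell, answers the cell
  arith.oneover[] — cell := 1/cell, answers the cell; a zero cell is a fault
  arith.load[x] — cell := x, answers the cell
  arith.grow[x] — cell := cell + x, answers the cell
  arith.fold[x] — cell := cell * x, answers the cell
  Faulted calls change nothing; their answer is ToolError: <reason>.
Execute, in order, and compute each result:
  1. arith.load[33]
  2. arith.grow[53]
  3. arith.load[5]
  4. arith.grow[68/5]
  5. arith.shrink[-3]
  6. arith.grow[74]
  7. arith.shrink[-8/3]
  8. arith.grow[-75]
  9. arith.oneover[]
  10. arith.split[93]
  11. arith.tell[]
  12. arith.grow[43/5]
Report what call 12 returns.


[in] arith.load x=33
[out] 33
[in] arith.grow x=53
[out] 86
[in] arith.load x=5
[out] 5
[in] arith.grow x=68/5
[out] 93/5
[in] arith.shrink x=-3
[out] 108/5
[in] arith.grow x=74
[out] 478/5
[in] arith.shrink x=-8/3
[out] 1474/15
[in] arith.grow x=-75
[out] 349/15
[in] arith.oneover
[out] 15/349
[in] arith.split x=93
[out] 5/10819
[in] arith.tell
[out] 5/10819
[in] arith.grow x=43/5
[out] 465242/54095

Answer: 465242/54095


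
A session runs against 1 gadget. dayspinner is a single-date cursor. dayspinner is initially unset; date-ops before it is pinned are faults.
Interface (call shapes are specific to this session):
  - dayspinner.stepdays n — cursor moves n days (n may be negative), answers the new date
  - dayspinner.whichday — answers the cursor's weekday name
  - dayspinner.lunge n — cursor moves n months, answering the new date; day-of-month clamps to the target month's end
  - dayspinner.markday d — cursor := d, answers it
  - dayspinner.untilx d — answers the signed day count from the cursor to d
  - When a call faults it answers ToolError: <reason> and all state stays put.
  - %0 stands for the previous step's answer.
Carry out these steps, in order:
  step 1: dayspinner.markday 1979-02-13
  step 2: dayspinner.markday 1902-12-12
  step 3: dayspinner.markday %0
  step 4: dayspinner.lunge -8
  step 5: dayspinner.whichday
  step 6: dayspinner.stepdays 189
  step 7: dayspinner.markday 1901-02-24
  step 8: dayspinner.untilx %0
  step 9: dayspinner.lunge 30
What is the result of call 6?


>>> dayspinner.markday d→1979-02-13
= 1979-02-13
>>> dayspinner.markday d→1902-12-12
= 1902-12-12
>>> dayspinner.markday d→%0
= 1902-12-12
>>> dayspinner.lunge n→-8
= 1902-04-12
>>> dayspinner.whichday
= Saturday
>>> dayspinner.stepdays n→189
= 1902-10-18
>>> dayspinner.markday d→1901-02-24
= 1901-02-24
>>> dayspinner.untilx d→%0
= 0
>>> dayspinner.lunge n→30
= 1903-08-24

Answer: 1902-10-18


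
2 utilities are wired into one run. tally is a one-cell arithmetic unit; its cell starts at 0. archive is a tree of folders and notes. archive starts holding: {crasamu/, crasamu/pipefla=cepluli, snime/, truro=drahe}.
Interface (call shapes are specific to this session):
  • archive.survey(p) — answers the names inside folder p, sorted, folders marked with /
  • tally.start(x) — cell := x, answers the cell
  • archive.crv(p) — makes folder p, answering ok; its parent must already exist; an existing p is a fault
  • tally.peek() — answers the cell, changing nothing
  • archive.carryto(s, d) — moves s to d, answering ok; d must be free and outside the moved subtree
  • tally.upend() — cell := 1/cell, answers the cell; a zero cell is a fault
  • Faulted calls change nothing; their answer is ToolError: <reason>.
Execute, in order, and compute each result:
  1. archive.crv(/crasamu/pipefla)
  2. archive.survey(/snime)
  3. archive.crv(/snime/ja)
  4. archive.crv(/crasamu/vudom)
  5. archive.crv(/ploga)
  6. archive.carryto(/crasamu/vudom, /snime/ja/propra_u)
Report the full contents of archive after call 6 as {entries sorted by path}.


I try archive.crv with p→/crasamu/pipefla, yielding ToolError: exists.
I try archive.survey with p→/snime, and see [].
I call archive.crv with p→/snime/ja, and observe ok.
I invoke archive.crv with p→/crasamu/vudom, yielding ok.
I use archive.crv with p→/ploga, → ok.
Invoking archive.carryto with s→/crasamu/vudom, d→/snime/ja/propra_u: ok.

Answer: {crasamu/, crasamu/pipefla=cepluli, ploga/, snime/, snime/ja/, snime/ja/propra_u/, truro=drahe}


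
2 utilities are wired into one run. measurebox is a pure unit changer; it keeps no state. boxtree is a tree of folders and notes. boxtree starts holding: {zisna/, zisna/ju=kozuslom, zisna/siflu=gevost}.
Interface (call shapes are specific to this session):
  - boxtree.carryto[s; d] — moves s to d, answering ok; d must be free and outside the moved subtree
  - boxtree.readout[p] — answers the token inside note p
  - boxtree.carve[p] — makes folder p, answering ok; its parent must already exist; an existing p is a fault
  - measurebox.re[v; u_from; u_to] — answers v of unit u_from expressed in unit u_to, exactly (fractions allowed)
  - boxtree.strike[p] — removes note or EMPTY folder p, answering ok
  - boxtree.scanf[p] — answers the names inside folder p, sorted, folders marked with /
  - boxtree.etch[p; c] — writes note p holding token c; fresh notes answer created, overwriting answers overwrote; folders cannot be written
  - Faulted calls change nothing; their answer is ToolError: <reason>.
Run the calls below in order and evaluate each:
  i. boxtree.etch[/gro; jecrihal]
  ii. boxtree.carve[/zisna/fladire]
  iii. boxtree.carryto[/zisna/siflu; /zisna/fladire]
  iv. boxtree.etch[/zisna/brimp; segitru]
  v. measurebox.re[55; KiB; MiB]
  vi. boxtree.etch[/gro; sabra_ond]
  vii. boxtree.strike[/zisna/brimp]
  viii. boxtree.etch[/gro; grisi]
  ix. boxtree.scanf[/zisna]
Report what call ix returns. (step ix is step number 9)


# boxtree.etch(p→/gro, c→jecrihal) == created
# boxtree.carve(p→/zisna/fladire) == ok
# boxtree.carryto(s→/zisna/siflu, d→/zisna/fladire) == ToolError: exists
# boxtree.etch(p→/zisna/brimp, c→segitru) == created
# measurebox.re(v→55, u_from→KiB, u_to→MiB) == 55/1024
# boxtree.etch(p→/gro, c→sabra_ond) == overwrote
# boxtree.strike(p→/zisna/brimp) == ok
# boxtree.etch(p→/gro, c→grisi) == overwrote
# boxtree.scanf(p→/zisna) == [fladire/, ju, siflu]

Answer: [fladire/, ju, siflu]


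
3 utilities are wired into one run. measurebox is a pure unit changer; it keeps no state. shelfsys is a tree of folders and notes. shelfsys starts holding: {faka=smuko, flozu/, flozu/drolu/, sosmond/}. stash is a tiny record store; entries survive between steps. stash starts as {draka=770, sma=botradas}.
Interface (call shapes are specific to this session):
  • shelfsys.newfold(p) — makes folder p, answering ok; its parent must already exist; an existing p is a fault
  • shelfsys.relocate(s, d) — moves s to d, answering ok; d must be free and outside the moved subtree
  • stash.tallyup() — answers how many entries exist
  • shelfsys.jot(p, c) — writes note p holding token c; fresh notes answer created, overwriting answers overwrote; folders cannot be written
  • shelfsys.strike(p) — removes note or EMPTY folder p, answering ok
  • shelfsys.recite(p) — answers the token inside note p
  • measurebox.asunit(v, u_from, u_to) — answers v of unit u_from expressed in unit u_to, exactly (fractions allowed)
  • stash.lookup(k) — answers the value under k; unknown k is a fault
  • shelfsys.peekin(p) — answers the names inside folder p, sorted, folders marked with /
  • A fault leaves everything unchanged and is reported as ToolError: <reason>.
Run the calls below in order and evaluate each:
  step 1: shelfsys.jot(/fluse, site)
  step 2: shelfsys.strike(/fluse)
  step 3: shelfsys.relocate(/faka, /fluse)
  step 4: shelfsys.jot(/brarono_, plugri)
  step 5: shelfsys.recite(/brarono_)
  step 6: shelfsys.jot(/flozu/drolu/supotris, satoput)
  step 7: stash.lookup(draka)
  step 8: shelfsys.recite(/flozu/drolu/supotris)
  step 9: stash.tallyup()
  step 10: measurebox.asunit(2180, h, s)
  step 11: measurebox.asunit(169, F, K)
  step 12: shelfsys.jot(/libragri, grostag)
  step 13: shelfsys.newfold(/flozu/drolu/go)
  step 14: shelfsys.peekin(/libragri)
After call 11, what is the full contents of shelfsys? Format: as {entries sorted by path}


Answer: {brarono_=plugri, flozu/, flozu/drolu/, flozu/drolu/supotris=satoput, fluse=smuko, sosmond/}

Derivation:
# jot(p=/fluse, c=site) => created
# strike(p=/fluse) => ok
# relocate(s=/faka, d=/fluse) => ok
# jot(p=/brarono_, c=plugri) => created
# recite(p=/brarono_) => plugri
# jot(p=/flozu/drolu/supotris, c=satoput) => created
# lookup(k=draka) => 770
# recite(p=/flozu/drolu/supotris) => satoput
# tallyup() => 2
# asunit(v=2180, u_from=h, u_to=s) => 7848000
# asunit(v=169, u_from=F, u_to=K) => 62867/180
# jot(p=/libragri, c=grostag) => created
# newfold(p=/flozu/drolu/go) => ok
# peekin(p=/libragri) => ToolError: not a directory


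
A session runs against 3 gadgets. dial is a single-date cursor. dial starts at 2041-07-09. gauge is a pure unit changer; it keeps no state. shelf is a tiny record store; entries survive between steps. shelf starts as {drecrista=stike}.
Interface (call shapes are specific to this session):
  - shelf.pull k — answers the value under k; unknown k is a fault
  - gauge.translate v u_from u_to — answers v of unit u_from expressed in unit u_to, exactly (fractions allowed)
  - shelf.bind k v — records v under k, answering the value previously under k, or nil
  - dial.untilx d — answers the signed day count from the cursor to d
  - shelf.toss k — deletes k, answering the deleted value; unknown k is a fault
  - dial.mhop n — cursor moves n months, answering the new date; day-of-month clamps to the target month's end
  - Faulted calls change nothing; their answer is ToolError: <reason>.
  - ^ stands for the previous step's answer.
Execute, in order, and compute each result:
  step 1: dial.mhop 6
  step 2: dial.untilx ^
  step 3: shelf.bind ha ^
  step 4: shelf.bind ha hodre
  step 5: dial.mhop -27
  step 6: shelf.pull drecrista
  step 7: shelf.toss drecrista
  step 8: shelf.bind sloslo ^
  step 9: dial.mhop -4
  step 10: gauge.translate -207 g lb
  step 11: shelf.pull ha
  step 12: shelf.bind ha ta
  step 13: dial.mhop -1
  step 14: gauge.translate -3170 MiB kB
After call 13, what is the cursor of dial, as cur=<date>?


;; dial.mhop(n='6') -> 2042-01-09
;; dial.untilx(d='^') -> 0
;; shelf.bind(k='ha', v='^') -> nil
;; shelf.bind(k='ha', v='hodre') -> 0
;; dial.mhop(n='-27') -> 2039-10-09
;; shelf.pull(k='drecrista') -> stike
;; shelf.toss(k='drecrista') -> stike
;; shelf.bind(k='sloslo', v='^') -> nil
;; dial.mhop(n='-4') -> 2039-06-09
;; gauge.translate(v='-207', u_from='g', u_to='lb') -> -20700000/45359237
;; shelf.pull(k='ha') -> hodre
;; shelf.bind(k='ha', v='ta') -> hodre
;; dial.mhop(n='-1') -> 2039-05-09
;; gauge.translate(v='-3170', u_from='MiB', u_to='kB') -> -83099648/25

Answer: cur=2039-05-09


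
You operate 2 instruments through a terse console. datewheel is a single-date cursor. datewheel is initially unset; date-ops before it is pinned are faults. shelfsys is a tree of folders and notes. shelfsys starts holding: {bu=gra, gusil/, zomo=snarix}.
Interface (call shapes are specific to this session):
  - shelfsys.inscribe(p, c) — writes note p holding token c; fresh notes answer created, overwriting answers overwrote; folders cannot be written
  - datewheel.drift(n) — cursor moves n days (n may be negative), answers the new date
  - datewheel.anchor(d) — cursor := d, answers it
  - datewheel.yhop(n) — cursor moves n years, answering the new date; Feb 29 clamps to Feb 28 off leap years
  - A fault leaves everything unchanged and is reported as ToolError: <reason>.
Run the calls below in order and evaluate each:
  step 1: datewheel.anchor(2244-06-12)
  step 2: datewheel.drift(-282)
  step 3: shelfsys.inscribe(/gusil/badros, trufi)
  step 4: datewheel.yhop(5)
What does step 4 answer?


Answer: 2248-09-04

Derivation:
# datewheel.anchor(d→2244-06-12) ~> 2244-06-12
# datewheel.drift(n→-282) ~> 2243-09-04
# shelfsys.inscribe(p→/gusil/badros, c→trufi) ~> created
# datewheel.yhop(n→5) ~> 2248-09-04


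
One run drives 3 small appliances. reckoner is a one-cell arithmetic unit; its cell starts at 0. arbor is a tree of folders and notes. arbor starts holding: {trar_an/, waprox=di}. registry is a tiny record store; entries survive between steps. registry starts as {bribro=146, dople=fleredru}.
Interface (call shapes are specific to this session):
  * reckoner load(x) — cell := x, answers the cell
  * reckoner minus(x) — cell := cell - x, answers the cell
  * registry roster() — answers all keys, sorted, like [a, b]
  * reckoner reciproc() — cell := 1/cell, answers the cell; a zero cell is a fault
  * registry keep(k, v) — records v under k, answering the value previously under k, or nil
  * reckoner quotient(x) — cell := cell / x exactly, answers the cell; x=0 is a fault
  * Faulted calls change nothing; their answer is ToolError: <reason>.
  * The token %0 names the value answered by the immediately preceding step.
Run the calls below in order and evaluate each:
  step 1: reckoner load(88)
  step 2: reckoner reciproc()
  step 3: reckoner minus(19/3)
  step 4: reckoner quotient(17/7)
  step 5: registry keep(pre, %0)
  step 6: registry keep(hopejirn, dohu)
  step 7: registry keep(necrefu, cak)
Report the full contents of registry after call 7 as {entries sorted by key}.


-> reckoner load(88)
<- 88
-> reckoner reciproc()
<- 1/88
-> reckoner minus(19/3)
<- -1669/264
-> reckoner quotient(17/7)
<- -11683/4488
-> registry keep(pre, %0)
<- nil
-> registry keep(hopejirn, dohu)
<- nil
-> registry keep(necrefu, cak)
<- nil

Answer: {bribro=146, dople=fleredru, hopejirn=dohu, necrefu=cak, pre=-11683/4488}


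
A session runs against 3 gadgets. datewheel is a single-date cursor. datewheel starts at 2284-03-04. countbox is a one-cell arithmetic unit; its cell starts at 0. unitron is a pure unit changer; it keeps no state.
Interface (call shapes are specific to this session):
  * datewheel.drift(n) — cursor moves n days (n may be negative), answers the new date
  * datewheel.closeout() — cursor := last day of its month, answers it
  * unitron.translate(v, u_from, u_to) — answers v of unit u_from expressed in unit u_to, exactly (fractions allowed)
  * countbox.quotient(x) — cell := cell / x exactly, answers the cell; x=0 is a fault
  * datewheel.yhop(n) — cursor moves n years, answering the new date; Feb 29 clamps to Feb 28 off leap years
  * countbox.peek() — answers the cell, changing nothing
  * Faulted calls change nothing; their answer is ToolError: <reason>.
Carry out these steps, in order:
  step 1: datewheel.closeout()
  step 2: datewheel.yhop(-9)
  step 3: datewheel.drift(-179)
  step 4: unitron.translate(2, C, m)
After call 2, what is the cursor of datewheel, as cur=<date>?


Answer: cur=2275-03-31

Derivation:
# closeout() == 2284-03-31
# yhop(-9) == 2275-03-31
# drift(-179) == 2274-10-03
# translate(2, C, m) == ToolError: incompatible units


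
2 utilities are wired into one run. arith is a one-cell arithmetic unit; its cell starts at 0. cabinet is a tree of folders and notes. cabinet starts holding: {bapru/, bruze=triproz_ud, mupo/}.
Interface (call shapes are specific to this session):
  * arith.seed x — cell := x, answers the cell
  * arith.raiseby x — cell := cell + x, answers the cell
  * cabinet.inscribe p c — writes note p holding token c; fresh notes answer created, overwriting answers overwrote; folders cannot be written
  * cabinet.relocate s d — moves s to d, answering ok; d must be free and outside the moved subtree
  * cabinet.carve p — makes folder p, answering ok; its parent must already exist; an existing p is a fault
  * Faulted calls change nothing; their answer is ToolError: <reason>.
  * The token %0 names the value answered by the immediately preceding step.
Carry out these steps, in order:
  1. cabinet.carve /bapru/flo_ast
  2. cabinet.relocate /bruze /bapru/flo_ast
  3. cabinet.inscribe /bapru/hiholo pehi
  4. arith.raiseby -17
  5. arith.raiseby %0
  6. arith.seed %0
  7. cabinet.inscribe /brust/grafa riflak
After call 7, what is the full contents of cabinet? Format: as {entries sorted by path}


Answer: {bapru/, bapru/flo_ast/, bapru/hiholo=pehi, bruze=triproz_ud, mupo/}

Derivation:
Calling cabinet.carve(p: /bapru/flo_ast), — result: ok.
I try cabinet.relocate(s: /bruze, d: /bapru/flo_ast): ToolError: exists.
Using cabinet.inscribe(p: /bapru/hiholo, c: pehi), → created.
Then arith.raiseby(x: -17), → -17.
I use arith.raiseby(x: %0), and see -34.
I call arith.seed(x: %0), which returns -34.
I try cabinet.inscribe(p: /brust/grafa, c: riflak), giving ToolError: no parent.


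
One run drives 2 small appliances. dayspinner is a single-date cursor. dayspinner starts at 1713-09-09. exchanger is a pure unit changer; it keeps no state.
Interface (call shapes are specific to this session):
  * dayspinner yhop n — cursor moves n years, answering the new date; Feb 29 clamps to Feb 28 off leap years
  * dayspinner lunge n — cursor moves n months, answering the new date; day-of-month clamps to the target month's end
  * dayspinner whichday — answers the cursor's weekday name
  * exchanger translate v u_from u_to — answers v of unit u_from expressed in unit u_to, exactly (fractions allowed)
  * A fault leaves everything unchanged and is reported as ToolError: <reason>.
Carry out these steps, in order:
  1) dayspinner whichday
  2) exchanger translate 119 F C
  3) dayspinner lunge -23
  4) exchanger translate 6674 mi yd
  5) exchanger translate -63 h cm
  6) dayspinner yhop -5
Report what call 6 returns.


Answer: 1706-10-09

Derivation:
Using dayspinner whichday(), and observe Saturday.
Now I run exchanger translate on v: 119, u_from: F, u_to: C: 145/3.
Calling dayspinner lunge on n: -23, and see 1711-10-09.
Next I call exchanger translate on v: 6674, u_from: mi, u_to: yd, and get 11746240.
Next I call exchanger translate on v: -63, u_from: h, u_to: cm, → ToolError: incompatible units.
I try dayspinner yhop on n: -5, and observe 1706-10-09.


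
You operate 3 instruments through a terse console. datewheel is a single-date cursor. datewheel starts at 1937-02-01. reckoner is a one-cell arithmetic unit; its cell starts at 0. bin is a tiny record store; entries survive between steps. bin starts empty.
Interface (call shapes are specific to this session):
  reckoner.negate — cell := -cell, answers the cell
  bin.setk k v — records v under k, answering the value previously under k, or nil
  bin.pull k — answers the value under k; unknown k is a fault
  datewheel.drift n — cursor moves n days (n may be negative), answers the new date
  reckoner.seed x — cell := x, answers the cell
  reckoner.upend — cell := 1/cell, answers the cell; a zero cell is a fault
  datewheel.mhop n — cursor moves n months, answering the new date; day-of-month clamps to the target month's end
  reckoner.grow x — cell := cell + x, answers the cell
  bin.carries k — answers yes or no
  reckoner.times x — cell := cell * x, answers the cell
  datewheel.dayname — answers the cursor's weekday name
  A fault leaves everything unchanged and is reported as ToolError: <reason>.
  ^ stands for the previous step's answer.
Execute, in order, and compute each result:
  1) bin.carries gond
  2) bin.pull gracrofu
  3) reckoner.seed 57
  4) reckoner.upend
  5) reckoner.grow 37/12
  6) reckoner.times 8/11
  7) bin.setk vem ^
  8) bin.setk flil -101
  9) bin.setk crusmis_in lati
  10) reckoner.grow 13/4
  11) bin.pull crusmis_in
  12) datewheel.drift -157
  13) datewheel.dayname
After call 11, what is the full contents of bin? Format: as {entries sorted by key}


==> carries(k='gond')
<== no
==> pull(k='gracrofu')
<== ToolError: no such key gracrofu
==> seed(x='57')
<== 57
==> upend()
<== 1/57
==> grow(x='37/12')
<== 707/228
==> times(x='8/11')
<== 1414/627
==> setk(k='vem', v='^')
<== nil
==> setk(k='flil', v='-101')
<== nil
==> setk(k='crusmis_in', v='lati')
<== nil
==> grow(x='13/4')
<== 13807/2508
==> pull(k='crusmis_in')
<== lati
==> drift(n='-157')
<== 1936-08-28
==> dayname()
<== Friday

Answer: {crusmis_in=lati, flil=-101, vem=1414/627}


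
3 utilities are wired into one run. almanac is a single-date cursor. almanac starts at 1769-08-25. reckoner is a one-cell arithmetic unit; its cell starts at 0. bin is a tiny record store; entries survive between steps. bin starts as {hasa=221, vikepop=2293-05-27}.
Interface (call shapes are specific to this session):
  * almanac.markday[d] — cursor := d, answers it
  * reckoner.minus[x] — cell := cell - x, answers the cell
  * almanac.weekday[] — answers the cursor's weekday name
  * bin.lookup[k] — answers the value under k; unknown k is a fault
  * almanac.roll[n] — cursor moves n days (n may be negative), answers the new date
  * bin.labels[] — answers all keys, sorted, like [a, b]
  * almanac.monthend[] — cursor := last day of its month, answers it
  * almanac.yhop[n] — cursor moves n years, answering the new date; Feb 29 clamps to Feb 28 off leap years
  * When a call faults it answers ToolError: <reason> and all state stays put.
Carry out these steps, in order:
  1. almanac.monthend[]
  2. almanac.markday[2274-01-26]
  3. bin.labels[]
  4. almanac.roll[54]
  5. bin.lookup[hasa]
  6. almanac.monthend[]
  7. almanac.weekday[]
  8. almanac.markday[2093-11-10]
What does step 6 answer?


Answer: 2274-03-31

Derivation:
I use almanac.monthend, giving 1769-08-31.
Then almanac.markday with d→2274-01-26, which returns 2274-01-26.
I run bin.labels(), — result: [hasa, vikepop].
Then almanac.roll with n→54, giving 2274-03-21.
Now I run bin.lookup with k→hasa, yielding 221.
Using almanac.monthend, giving 2274-03-31.
I call almanac.weekday(), giving Tuesday.
Now I run almanac.markday with d→2093-11-10, yielding 2093-11-10.


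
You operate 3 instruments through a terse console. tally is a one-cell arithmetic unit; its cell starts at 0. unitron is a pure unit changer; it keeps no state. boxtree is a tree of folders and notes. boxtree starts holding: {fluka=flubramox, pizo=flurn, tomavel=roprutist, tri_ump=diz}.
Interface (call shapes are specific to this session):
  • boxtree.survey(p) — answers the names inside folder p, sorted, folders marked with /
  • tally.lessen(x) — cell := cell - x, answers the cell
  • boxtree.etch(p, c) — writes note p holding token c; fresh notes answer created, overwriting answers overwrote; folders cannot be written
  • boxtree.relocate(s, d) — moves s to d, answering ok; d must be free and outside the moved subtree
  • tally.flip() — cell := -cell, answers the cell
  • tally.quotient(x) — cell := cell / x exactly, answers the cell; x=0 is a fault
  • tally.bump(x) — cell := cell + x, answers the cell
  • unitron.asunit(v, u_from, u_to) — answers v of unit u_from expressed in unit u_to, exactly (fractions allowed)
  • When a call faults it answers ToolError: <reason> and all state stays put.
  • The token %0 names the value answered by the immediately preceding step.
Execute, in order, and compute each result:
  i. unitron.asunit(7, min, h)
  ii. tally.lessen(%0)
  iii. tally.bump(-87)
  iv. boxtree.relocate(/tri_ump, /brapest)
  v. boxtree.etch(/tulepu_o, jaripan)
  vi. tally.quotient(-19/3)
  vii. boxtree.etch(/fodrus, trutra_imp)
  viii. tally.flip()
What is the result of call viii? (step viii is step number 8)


// 1. unitron.asunit(v: 7, u_from: min, u_to: h) : 7/60
// 2. tally.lessen(x: %0) : -7/60
// 3. tally.bump(x: -87) : -5227/60
// 4. boxtree.relocate(s: /tri_ump, d: /brapest) : ok
// 5. boxtree.etch(p: /tulepu_o, c: jaripan) : created
// 6. tally.quotient(x: -19/3) : 5227/380
// 7. boxtree.etch(p: /fodrus, c: trutra_imp) : created
// 8. tally.flip() : -5227/380

Answer: -5227/380
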